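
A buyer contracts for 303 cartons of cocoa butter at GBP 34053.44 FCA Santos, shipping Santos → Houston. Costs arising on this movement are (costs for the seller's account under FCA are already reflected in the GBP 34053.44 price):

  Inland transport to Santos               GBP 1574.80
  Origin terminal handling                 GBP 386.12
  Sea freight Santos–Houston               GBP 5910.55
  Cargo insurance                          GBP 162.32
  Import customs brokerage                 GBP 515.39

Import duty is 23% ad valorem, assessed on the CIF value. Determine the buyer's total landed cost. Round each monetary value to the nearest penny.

FCA: the seller delivers export-cleared goods to the carrier; the buyer bears costs from that point.
Already in the invoice (seller's account under FCA): inland to port — exclude.
CIF value = FCA price + origin terminal + freight + insurance = 34053.44 + 386.12 + 5910.55 + 162.32 = 40512.43
Import duty = 40512.43 × 23% = 9317.86
Buyer bears: origin terminal 386.12 + freight 5910.55 + insurance 162.32 + brokerage 515.39 + duty 9317.86 = 16292.24
Landed cost = invoice 34053.44 + 16292.24 = 50345.68

Total landed cost: GBP 50345.68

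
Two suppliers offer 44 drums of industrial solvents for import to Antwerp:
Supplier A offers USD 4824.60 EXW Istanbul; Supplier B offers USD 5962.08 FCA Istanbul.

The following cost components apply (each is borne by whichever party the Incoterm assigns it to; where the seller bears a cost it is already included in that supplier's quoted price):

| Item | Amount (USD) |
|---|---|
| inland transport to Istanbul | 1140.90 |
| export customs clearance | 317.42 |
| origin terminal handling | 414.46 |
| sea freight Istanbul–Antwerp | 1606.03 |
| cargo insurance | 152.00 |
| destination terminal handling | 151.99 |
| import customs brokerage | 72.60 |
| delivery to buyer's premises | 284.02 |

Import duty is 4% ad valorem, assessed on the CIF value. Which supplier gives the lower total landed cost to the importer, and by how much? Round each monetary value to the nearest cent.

Supplier B is cheaper by USD 333.68

Supplier A (EXW):
CIF value = EXW price + inland to port + export clearance + origin terminal + freight + insurance = 4824.60 + 1140.90 + 317.42 + 414.46 + 1606.03 + 152.00 = 8455.41
Import duty = 8455.41 × 4% = 338.22
Buyer bears (A): 1140.90 + 317.42 + 414.46 + 1606.03 + 152.00 + 151.99 + 72.60 + 284.02 = 4139.42
Landed cost (A) = invoice 4824.60 + 4139.42 + duty 338.22 = 9302.24
Supplier B (FCA):
CIF value = FCA price + origin terminal + freight + insurance = 5962.08 + 414.46 + 1606.03 + 152.00 = 8134.57
Import duty = 8134.57 × 4% = 325.38
Buyer bears (B): 414.46 + 1606.03 + 152.00 + 151.99 + 72.60 + 284.02 = 2681.10
Landed cost (B) = invoice 5962.08 + 2681.10 + duty 325.38 = 8968.56
Difference = |9302.24 − 8968.56| = 333.68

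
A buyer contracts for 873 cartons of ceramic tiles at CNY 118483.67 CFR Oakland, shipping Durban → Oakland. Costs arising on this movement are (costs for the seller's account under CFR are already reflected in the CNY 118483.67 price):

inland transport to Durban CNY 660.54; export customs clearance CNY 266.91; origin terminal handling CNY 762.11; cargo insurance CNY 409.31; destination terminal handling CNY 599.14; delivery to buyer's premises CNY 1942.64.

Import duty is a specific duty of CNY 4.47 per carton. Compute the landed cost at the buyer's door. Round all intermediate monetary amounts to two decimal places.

CFR: the seller pays costs through ocean freight to the destination port, but not insurance.
Already in the invoice (seller's account under CFR): inland to port, export clearance, origin terminal — exclude.
CIF value = CFR price + insurance = 118483.67 + 409.31 = 118892.98
Import duty = 873 × 4.47 = 3902.31
Buyer bears: insurance 409.31 + destination terminal 599.14 + delivery 1942.64 + duty 3902.31 = 6853.40
Landed cost = invoice 118483.67 + 6853.40 = 125337.07

Total landed cost: CNY 125337.07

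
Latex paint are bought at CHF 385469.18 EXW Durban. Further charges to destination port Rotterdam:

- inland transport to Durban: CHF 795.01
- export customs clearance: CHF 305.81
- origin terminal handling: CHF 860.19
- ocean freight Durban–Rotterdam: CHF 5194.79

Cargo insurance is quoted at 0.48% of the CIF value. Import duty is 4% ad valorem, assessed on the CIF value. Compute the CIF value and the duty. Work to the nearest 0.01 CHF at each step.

Let C be the CIF value. C = EXW price + pre-shipment costs + freight + 0.48% × C
C − 0.48% × C = 385469.18 + 795.01 + 305.81 + 860.19 + 5194.79
0.9952 × C = 392624.98
C = 392624.98 / 0.9952 = 394518.67
Insurance premium = 0.48% × 394518.67 = 1893.69
Import duty = 394518.67 × 4% = 15780.75

CIF value: CHF 394518.67; import duty: CHF 15780.75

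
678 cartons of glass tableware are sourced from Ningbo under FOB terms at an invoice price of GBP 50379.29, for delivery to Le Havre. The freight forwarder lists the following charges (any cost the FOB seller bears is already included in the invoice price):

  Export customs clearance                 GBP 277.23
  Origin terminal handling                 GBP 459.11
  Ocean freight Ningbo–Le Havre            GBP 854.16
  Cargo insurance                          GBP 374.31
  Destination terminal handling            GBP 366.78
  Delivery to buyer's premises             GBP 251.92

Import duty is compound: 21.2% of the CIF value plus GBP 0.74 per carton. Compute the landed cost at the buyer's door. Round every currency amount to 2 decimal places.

Total landed cost: GBP 63669.03

FOB: the seller bears costs until goods are on board at the origin port; the buyer bears freight, insurance and all costs thereafter.
Already in the invoice (seller's account under FOB): export clearance, origin terminal — exclude.
CIF value = FOB price + freight + insurance = 50379.29 + 854.16 + 374.31 = 51607.76
Ad valorem component: 51607.76 × 21.2% = 10940.85
Specific component: 678 × 0.74 = 501.72
Import duty = 10940.85 + 501.72 = 11442.57
Buyer bears: freight 854.16 + insurance 374.31 + destination terminal 366.78 + delivery 251.92 + duty 11442.57 = 13289.74
Landed cost = invoice 50379.29 + 13289.74 = 63669.03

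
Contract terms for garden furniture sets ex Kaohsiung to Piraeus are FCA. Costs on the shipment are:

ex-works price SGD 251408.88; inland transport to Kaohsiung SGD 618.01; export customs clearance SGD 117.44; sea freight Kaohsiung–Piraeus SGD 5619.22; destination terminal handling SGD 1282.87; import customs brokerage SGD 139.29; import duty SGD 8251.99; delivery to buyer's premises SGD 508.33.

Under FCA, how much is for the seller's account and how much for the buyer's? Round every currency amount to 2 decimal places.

Seller: SGD 252144.33; buyer: SGD 15801.70

FCA: the seller delivers export-cleared goods to the carrier; the buyer bears costs from that point.
Seller's account: goods 251408.88 + inland to port 618.01 + export clearance 117.44 = 252144.33
Buyer's account: freight 5619.22 + destination terminal 1282.87 + brokerage 139.29 + duty 8251.99 + delivery 508.33 = 15801.70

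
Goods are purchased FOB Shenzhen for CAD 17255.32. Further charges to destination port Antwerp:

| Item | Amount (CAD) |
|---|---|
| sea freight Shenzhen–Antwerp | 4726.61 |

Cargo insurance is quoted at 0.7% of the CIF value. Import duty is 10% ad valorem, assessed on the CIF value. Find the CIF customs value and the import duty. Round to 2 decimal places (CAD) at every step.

CIF value: CAD 22136.89; import duty: CAD 2213.69

Let C be the CIF value. C = FOB price + freight + 0.7% × C
C − 0.7% × C = 17255.32 + 4726.61
0.993 × C = 21981.93
C = 21981.93 / 0.993 = 22136.89
Insurance premium = 0.7% × 22136.89 = 154.96
Import duty = 22136.89 × 10% = 2213.69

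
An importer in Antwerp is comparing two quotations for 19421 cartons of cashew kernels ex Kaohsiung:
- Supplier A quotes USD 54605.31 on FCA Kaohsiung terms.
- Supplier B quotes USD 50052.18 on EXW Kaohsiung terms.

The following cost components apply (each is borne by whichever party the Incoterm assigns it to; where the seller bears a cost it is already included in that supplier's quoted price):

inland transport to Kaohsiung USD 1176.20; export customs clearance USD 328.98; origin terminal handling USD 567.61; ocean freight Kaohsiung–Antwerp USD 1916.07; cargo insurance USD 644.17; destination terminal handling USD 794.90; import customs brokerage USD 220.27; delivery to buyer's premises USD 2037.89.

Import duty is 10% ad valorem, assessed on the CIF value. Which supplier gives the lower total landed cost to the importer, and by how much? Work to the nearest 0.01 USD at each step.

Supplier B is cheaper by USD 3352.75

Supplier A (FCA):
CIF value = FCA price + origin terminal + freight + insurance = 54605.31 + 567.61 + 1916.07 + 644.17 = 57733.16
Import duty = 57733.16 × 10% = 5773.32
Buyer bears (A): 567.61 + 1916.07 + 644.17 + 794.90 + 220.27 + 2037.89 = 6180.91
Landed cost (A) = invoice 54605.31 + 6180.91 + duty 5773.32 = 66559.54
Supplier B (EXW):
CIF value = EXW price + inland to port + export clearance + origin terminal + freight + insurance = 50052.18 + 1176.20 + 328.98 + 567.61 + 1916.07 + 644.17 = 54685.21
Import duty = 54685.21 × 10% = 5468.52
Buyer bears (B): 1176.20 + 328.98 + 567.61 + 1916.07 + 644.17 + 794.90 + 220.27 + 2037.89 = 7686.09
Landed cost (B) = invoice 50052.18 + 7686.09 + duty 5468.52 = 63206.79
Difference = |66559.54 − 63206.79| = 3352.75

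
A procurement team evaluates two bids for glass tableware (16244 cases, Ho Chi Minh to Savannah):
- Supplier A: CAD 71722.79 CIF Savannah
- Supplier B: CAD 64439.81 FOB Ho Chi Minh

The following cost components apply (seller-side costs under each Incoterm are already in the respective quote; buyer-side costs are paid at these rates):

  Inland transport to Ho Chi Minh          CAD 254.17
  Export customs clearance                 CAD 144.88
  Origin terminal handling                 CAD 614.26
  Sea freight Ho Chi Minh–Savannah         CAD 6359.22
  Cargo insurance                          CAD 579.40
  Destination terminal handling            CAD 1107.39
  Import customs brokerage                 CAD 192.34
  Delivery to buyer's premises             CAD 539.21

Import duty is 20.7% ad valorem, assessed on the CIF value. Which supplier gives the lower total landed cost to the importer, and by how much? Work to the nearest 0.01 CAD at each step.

Supplier B is cheaper by CAD 415.64

Supplier A (CIF):
The CIF price already equals the CIF value: 71722.79
Import duty = 71722.79 × 20.7% = 14846.62
Buyer bears (A): 1107.39 + 192.34 + 539.21 = 1838.94
Landed cost (A) = invoice 71722.79 + 1838.94 + duty 14846.62 = 88408.35
Supplier B (FOB):
CIF value = FOB price + freight + insurance = 64439.81 + 6359.22 + 579.40 = 71378.43
Import duty = 71378.43 × 20.7% = 14775.34
Buyer bears (B): 6359.22 + 579.40 + 1107.39 + 192.34 + 539.21 = 8777.56
Landed cost (B) = invoice 64439.81 + 8777.56 + duty 14775.34 = 87992.71
Difference = |88408.35 − 87992.71| = 415.64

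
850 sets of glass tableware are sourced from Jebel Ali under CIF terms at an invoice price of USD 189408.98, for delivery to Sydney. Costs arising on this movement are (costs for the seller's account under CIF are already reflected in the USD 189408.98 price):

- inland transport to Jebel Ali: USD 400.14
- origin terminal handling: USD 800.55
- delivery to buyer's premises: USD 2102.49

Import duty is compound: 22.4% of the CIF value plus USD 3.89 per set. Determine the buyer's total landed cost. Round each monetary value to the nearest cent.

CIF: the seller pays costs through ocean freight and marine insurance to the destination port.
Already in the invoice (seller's account under CIF): inland to port, origin terminal — exclude.
The CIF price already equals the CIF value: 189408.98
Ad valorem component: 189408.98 × 22.4% = 42427.61
Specific component: 850 × 3.89 = 3306.50
Import duty = 42427.61 + 3306.50 = 45734.11
Buyer bears: delivery 2102.49 + duty 45734.11 = 47836.60
Landed cost = invoice 189408.98 + 47836.60 = 237245.58

Total landed cost: USD 237245.58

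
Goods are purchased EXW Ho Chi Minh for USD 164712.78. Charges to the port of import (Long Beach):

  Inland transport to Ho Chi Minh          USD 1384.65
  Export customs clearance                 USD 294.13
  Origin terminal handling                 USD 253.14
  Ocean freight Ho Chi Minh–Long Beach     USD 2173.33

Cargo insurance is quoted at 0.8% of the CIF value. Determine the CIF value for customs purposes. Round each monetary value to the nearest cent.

Let C be the CIF value. C = EXW price + pre-shipment costs + freight + 0.8% × C
C − 0.8% × C = 164712.78 + 1384.65 + 294.13 + 253.14 + 2173.33
0.992 × C = 168818.03
C = 168818.03 / 0.992 = 170179.47
Insurance premium = 0.8% × 170179.47 = 1361.44

CIF value: USD 170179.47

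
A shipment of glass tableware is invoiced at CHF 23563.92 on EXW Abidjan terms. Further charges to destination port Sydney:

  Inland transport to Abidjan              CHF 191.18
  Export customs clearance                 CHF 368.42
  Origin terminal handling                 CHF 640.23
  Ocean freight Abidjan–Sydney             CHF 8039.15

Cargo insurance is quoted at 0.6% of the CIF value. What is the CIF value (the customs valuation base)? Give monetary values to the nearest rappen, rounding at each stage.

CIF value: CHF 33000.91

Let C be the CIF value. C = EXW price + pre-shipment costs + freight + 0.6% × C
C − 0.6% × C = 23563.92 + 191.18 + 368.42 + 640.23 + 8039.15
0.994 × C = 32802.90
C = 32802.90 / 0.994 = 33000.91
Insurance premium = 0.6% × 33000.91 = 198.01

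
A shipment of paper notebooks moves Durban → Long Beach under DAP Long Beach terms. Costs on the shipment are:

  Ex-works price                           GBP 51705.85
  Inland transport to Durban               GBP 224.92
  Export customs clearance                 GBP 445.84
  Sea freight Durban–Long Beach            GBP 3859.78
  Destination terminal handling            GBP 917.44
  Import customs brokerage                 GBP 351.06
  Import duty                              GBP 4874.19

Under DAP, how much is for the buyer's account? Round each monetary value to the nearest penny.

DAP: the seller bears all costs to the named destination except import duty and clearance.
Seller's account: goods 51705.85 + inland to port 224.92 + export clearance 445.84 + freight 3859.78 + destination terminal 917.44 = 57153.83
Buyer's account: brokerage 351.06 + duty 4874.19 = 5225.25

Buyer's account: GBP 5225.25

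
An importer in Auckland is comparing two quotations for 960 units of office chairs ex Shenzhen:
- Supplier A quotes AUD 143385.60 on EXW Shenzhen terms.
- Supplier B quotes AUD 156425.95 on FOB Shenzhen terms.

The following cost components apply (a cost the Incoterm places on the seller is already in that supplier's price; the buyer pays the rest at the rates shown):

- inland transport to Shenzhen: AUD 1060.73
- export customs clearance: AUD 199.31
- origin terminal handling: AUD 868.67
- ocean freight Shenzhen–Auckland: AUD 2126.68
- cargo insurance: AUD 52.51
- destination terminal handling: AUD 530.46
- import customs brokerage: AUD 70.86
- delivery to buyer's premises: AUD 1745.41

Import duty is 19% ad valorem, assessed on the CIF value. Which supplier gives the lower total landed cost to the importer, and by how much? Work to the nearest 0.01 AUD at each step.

Supplier A (EXW):
CIF value = EXW price + inland to port + export clearance + origin terminal + freight + insurance = 143385.60 + 1060.73 + 199.31 + 868.67 + 2126.68 + 52.51 = 147693.50
Import duty = 147693.50 × 19% = 28061.77
Buyer bears (A): 1060.73 + 199.31 + 868.67 + 2126.68 + 52.51 + 530.46 + 70.86 + 1745.41 = 6654.63
Landed cost (A) = invoice 143385.60 + 6654.63 + duty 28061.77 = 178102.00
Supplier B (FOB):
CIF value = FOB price + freight + insurance = 156425.95 + 2126.68 + 52.51 = 158605.14
Import duty = 158605.14 × 19% = 30134.98
Buyer bears (B): 2126.68 + 52.51 + 530.46 + 70.86 + 1745.41 = 4525.92
Landed cost (B) = invoice 156425.95 + 4525.92 + duty 30134.98 = 191086.85
Difference = |178102.00 − 191086.85| = 12984.85

Supplier A is cheaper by AUD 12984.85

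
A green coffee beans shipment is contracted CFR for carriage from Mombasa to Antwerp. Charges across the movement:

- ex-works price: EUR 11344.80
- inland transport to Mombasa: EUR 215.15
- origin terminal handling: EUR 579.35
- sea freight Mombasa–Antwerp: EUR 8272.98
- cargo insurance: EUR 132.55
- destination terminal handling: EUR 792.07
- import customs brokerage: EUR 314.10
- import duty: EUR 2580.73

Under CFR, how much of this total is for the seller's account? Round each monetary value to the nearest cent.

Seller's account: EUR 20412.28

CFR: the seller pays costs through ocean freight to the destination port, but not insurance.
Seller's account: goods 11344.80 + inland to port 215.15 + origin terminal 579.35 + freight 8272.98 = 20412.28
Buyer's account: insurance 132.55 + destination terminal 792.07 + brokerage 314.10 + duty 2580.73 = 3819.45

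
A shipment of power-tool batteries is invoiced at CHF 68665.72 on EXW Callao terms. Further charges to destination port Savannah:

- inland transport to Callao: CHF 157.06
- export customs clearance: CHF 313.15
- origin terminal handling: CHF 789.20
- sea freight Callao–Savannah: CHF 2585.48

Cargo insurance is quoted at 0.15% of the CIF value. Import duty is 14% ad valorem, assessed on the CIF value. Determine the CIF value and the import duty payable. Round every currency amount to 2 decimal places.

CIF value: CHF 72619.54; import duty: CHF 10166.74

Let C be the CIF value. C = EXW price + pre-shipment costs + freight + 0.15% × C
C − 0.15% × C = 68665.72 + 157.06 + 313.15 + 789.20 + 2585.48
0.9985 × C = 72510.61
C = 72510.61 / 0.9985 = 72619.54
Insurance premium = 0.15% × 72619.54 = 108.93
Import duty = 72619.54 × 14% = 10166.74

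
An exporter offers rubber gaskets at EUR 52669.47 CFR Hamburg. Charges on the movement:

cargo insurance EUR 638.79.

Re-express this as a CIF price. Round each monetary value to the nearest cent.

From CFR to CIF, the seller additionally bears: insurance.
CIF price = 52669.47 + 638.79 = 53308.26

CIF price: EUR 53308.26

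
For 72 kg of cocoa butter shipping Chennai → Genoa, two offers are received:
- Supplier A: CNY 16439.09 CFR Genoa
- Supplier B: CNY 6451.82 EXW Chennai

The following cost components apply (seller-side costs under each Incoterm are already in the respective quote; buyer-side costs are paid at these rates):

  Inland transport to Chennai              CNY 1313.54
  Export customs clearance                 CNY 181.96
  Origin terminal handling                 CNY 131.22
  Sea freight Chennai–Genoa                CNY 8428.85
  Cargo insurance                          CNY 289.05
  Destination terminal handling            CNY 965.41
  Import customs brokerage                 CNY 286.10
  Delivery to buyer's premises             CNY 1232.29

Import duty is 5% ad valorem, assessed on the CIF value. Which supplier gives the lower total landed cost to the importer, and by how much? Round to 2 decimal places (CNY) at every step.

Supplier A (CFR):
CIF value = CFR price + insurance = 16439.09 + 289.05 = 16728.14
Import duty = 16728.14 × 5% = 836.41
Buyer bears (A): 289.05 + 965.41 + 286.10 + 1232.29 = 2772.85
Landed cost (A) = invoice 16439.09 + 2772.85 + duty 836.41 = 20048.35
Supplier B (EXW):
CIF value = EXW price + inland to port + export clearance + origin terminal + freight + insurance = 6451.82 + 1313.54 + 181.96 + 131.22 + 8428.85 + 289.05 = 16796.44
Import duty = 16796.44 × 5% = 839.82
Buyer bears (B): 1313.54 + 181.96 + 131.22 + 8428.85 + 289.05 + 965.41 + 286.10 + 1232.29 = 12828.42
Landed cost (B) = invoice 6451.82 + 12828.42 + duty 839.82 = 20120.06
Difference = |20048.35 − 20120.06| = 71.71

Supplier A is cheaper by CNY 71.71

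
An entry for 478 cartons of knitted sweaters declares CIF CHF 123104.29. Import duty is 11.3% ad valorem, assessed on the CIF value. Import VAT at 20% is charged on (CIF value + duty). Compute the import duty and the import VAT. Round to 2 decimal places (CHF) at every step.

Import duty = 123104.29 × 11.3% = 13910.78
VAT base = CIF + duty = 123104.29 + 13910.78 = 137015.07
Import VAT = 137015.07 × 20% = 27403.01

Import duty: CHF 13910.78; import VAT: CHF 27403.01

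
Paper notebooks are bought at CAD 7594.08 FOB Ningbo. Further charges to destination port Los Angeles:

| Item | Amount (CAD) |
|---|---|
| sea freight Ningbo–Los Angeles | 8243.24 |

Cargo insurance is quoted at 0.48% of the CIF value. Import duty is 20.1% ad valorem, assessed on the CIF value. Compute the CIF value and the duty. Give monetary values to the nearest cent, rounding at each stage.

Let C be the CIF value. C = FOB price + freight + 0.48% × C
C − 0.48% × C = 7594.08 + 8243.24
0.9952 × C = 15837.32
C = 15837.32 / 0.9952 = 15913.71
Insurance premium = 0.48% × 15913.71 = 76.39
Import duty = 15913.71 × 20.1% = 3198.66

CIF value: CAD 15913.71; import duty: CAD 3198.66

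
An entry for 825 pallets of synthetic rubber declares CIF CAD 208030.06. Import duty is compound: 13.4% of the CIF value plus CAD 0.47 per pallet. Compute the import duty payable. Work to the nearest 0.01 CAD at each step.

Ad valorem component: 208030.06 × 13.4% = 27876.03
Specific component: 825 × 0.47 = 387.75
Import duty = 27876.03 + 387.75 = 28263.78

Import duty: CAD 28263.78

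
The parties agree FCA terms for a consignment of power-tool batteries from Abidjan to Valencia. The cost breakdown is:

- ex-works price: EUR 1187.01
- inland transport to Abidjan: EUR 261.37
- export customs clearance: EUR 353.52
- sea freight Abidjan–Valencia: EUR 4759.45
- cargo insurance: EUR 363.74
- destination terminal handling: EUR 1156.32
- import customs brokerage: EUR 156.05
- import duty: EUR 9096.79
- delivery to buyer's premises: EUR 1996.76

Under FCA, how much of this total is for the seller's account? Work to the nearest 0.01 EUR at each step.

FCA: the seller delivers export-cleared goods to the carrier; the buyer bears costs from that point.
Seller's account: goods 1187.01 + inland to port 261.37 + export clearance 353.52 = 1801.90
Buyer's account: freight 4759.45 + insurance 363.74 + destination terminal 1156.32 + brokerage 156.05 + duty 9096.79 + delivery 1996.76 = 17529.11

Seller's account: EUR 1801.90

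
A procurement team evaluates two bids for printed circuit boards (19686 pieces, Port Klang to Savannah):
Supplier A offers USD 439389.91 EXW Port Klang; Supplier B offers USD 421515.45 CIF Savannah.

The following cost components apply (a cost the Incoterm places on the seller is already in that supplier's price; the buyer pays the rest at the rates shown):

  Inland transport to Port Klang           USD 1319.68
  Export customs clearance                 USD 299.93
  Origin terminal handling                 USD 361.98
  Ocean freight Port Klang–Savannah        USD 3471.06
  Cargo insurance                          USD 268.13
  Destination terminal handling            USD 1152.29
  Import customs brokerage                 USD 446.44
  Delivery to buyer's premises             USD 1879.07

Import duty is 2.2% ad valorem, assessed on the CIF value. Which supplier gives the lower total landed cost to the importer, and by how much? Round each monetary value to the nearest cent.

Supplier B is cheaper by USD 24114.34

Supplier A (EXW):
CIF value = EXW price + inland to port + export clearance + origin terminal + freight + insurance = 439389.91 + 1319.68 + 299.93 + 361.98 + 3471.06 + 268.13 = 445110.69
Import duty = 445110.69 × 2.2% = 9792.44
Buyer bears (A): 1319.68 + 299.93 + 361.98 + 3471.06 + 268.13 + 1152.29 + 446.44 + 1879.07 = 9198.58
Landed cost (A) = invoice 439389.91 + 9198.58 + duty 9792.44 = 458380.93
Supplier B (CIF):
The CIF price already equals the CIF value: 421515.45
Import duty = 421515.45 × 2.2% = 9273.34
Buyer bears (B): 1152.29 + 446.44 + 1879.07 = 3477.80
Landed cost (B) = invoice 421515.45 + 3477.80 + duty 9273.34 = 434266.59
Difference = |458380.93 − 434266.59| = 24114.34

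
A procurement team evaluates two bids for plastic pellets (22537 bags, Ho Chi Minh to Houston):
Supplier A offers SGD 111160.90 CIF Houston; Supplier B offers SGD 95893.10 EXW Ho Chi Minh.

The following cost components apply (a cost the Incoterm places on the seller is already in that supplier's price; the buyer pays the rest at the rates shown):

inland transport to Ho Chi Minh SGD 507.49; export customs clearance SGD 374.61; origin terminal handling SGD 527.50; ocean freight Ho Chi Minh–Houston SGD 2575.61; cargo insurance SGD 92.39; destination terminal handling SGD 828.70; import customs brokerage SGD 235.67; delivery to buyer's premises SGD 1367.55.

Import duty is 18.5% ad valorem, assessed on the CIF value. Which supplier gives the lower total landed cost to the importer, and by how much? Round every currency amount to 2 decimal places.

Supplier A (CIF):
The CIF price already equals the CIF value: 111160.90
Import duty = 111160.90 × 18.5% = 20564.77
Buyer bears (A): 828.70 + 235.67 + 1367.55 = 2431.92
Landed cost (A) = invoice 111160.90 + 2431.92 + duty 20564.77 = 134157.59
Supplier B (EXW):
CIF value = EXW price + inland to port + export clearance + origin terminal + freight + insurance = 95893.10 + 507.49 + 374.61 + 527.50 + 2575.61 + 92.39 = 99970.70
Import duty = 99970.70 × 18.5% = 18494.58
Buyer bears (B): 507.49 + 374.61 + 527.50 + 2575.61 + 92.39 + 828.70 + 235.67 + 1367.55 = 6509.52
Landed cost (B) = invoice 95893.10 + 6509.52 + duty 18494.58 = 120897.20
Difference = |134157.59 − 120897.20| = 13260.39

Supplier B is cheaper by SGD 13260.39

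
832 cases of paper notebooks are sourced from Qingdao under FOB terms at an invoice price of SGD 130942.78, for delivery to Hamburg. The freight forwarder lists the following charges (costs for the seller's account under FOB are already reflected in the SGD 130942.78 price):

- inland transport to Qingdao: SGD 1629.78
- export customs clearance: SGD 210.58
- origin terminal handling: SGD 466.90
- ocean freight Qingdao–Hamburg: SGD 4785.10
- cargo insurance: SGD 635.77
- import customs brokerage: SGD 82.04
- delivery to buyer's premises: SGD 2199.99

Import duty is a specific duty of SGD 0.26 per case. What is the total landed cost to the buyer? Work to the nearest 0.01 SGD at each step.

Total landed cost: SGD 138862.00

FOB: the seller bears costs until goods are on board at the origin port; the buyer bears freight, insurance and all costs thereafter.
Already in the invoice (seller's account under FOB): inland to port, export clearance, origin terminal — exclude.
CIF value = FOB price + freight + insurance = 130942.78 + 4785.10 + 635.77 = 136363.65
Import duty = 832 × 0.26 = 216.32
Buyer bears: freight 4785.10 + insurance 635.77 + brokerage 82.04 + delivery 2199.99 + duty 216.32 = 7919.22
Landed cost = invoice 130942.78 + 7919.22 = 138862.00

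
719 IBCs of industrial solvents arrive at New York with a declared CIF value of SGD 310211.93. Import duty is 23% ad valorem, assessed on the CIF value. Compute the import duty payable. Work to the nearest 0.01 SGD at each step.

Import duty: SGD 71348.74

Import duty = 310211.93 × 23% = 71348.74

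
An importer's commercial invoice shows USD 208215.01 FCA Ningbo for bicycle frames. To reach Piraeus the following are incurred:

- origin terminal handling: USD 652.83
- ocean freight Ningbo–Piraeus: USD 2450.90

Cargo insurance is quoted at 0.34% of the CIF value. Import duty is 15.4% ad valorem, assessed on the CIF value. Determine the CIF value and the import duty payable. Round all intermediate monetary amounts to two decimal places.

CIF value: USD 212039.67; import duty: USD 32654.11

Let C be the CIF value. C = FCA price + pre-shipment costs + freight + 0.34% × C
C − 0.34% × C = 208215.01 + 652.83 + 2450.90
0.9966 × C = 211318.74
C = 211318.74 / 0.9966 = 212039.67
Insurance premium = 0.34% × 212039.67 = 720.93
Import duty = 212039.67 × 15.4% = 32654.11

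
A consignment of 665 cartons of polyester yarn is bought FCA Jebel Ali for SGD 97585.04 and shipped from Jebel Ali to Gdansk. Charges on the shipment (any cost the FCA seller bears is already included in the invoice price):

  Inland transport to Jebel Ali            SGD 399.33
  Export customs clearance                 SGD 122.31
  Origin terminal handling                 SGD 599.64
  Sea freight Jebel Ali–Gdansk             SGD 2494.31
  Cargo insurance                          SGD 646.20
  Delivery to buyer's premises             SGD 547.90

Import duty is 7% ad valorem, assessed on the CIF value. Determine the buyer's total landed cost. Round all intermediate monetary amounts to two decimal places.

Total landed cost: SGD 108965.85

FCA: the seller delivers export-cleared goods to the carrier; the buyer bears costs from that point.
Already in the invoice (seller's account under FCA): inland to port, export clearance — exclude.
CIF value = FCA price + origin terminal + freight + insurance = 97585.04 + 599.64 + 2494.31 + 646.20 = 101325.19
Import duty = 101325.19 × 7% = 7092.76
Buyer bears: origin terminal 599.64 + freight 2494.31 + insurance 646.20 + delivery 547.90 + duty 7092.76 = 11380.81
Landed cost = invoice 97585.04 + 11380.81 = 108965.85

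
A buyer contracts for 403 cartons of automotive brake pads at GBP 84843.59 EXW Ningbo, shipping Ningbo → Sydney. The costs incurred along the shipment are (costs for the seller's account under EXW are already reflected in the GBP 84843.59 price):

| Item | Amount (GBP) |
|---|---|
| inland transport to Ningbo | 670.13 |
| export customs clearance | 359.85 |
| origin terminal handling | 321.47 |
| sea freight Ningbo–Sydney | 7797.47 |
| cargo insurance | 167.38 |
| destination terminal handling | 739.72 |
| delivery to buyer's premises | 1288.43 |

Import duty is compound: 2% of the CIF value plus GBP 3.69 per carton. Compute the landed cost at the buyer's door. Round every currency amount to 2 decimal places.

EXW: the seller makes goods available at their premises; the buyer bears all onward costs.
CIF value = EXW price + inland to port + export clearance + origin terminal + freight + insurance = 84843.59 + 670.13 + 359.85 + 321.47 + 7797.47 + 167.38 = 94159.89
Ad valorem component: 94159.89 × 2% = 1883.20
Specific component: 403 × 3.69 = 1487.07
Import duty = 1883.20 + 1487.07 = 3370.27
Buyer bears: inland to port 670.13 + export clearance 359.85 + origin terminal 321.47 + freight 7797.47 + insurance 167.38 + destination terminal 739.72 + delivery 1288.43 + duty 3370.27 = 14714.72
Landed cost = invoice 84843.59 + 14714.72 = 99558.31

Total landed cost: GBP 99558.31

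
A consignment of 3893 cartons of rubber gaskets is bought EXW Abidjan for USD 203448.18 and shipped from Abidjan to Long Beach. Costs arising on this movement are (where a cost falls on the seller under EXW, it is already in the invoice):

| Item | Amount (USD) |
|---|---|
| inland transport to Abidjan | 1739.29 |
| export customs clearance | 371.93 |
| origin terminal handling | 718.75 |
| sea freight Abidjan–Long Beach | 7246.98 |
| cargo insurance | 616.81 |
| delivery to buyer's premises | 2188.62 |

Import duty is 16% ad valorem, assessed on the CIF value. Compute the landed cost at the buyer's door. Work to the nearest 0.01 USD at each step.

Total landed cost: USD 250593.27

EXW: the seller makes goods available at their premises; the buyer bears all onward costs.
CIF value = EXW price + inland to port + export clearance + origin terminal + freight + insurance = 203448.18 + 1739.29 + 371.93 + 718.75 + 7246.98 + 616.81 = 214141.94
Import duty = 214141.94 × 16% = 34262.71
Buyer bears: inland to port 1739.29 + export clearance 371.93 + origin terminal 718.75 + freight 7246.98 + insurance 616.81 + delivery 2188.62 + duty 34262.71 = 47145.09
Landed cost = invoice 203448.18 + 47145.09 = 250593.27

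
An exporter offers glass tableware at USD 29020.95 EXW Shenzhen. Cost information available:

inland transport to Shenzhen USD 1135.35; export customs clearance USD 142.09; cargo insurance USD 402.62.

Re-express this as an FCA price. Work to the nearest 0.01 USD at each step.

FCA price: USD 30298.39

Not relevant to the conversion: insurance — on the buyer under both terms; not part of either seller's price.
From EXW to FCA, the seller additionally bears: inland to port, export clearance.
FCA price = 29020.95 + 1135.35 + 142.09 = 30298.39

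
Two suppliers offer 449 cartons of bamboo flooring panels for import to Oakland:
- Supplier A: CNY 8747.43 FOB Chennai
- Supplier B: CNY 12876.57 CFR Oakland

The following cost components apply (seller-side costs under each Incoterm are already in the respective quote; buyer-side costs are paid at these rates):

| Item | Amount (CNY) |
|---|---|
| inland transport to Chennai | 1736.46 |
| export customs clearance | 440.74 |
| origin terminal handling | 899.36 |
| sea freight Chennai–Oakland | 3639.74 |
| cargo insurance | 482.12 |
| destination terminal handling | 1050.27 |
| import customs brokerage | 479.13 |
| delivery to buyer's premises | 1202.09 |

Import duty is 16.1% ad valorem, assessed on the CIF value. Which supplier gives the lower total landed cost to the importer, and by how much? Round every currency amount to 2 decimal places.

Supplier A (FOB):
CIF value = FOB price + freight + insurance = 8747.43 + 3639.74 + 482.12 = 12869.29
Import duty = 12869.29 × 16.1% = 2071.96
Buyer bears (A): 3639.74 + 482.12 + 1050.27 + 479.13 + 1202.09 = 6853.35
Landed cost (A) = invoice 8747.43 + 6853.35 + duty 2071.96 = 17672.74
Supplier B (CFR):
CIF value = CFR price + insurance = 12876.57 + 482.12 = 13358.69
Import duty = 13358.69 × 16.1% = 2150.75
Buyer bears (B): 482.12 + 1050.27 + 479.13 + 1202.09 = 3213.61
Landed cost (B) = invoice 12876.57 + 3213.61 + duty 2150.75 = 18240.93
Difference = |17672.74 − 18240.93| = 568.19

Supplier A is cheaper by CNY 568.19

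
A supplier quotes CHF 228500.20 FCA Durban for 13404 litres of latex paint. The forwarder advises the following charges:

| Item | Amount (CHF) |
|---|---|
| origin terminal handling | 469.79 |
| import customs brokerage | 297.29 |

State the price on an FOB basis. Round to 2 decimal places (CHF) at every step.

FOB price: CHF 228969.99

Not relevant to the conversion: brokerage — on the buyer under both terms; not part of either seller's price.
From FCA to FOB, the seller additionally bears: origin terminal.
FOB price = 228500.20 + 469.79 = 228969.99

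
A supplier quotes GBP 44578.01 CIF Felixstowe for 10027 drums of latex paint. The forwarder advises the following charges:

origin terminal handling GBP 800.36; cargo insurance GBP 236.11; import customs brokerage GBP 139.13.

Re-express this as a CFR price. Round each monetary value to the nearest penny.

Not relevant to the conversion: origin terminal — on the seller under both CIF and CFR; already in the CIF price and stays in the CFR price. brokerage — on the buyer under both terms; not part of either seller's price.
From CIF to CFR, the seller no longer bears: insurance.
CFR price = 44578.01 − 236.11 = 44341.90

CFR price: GBP 44341.90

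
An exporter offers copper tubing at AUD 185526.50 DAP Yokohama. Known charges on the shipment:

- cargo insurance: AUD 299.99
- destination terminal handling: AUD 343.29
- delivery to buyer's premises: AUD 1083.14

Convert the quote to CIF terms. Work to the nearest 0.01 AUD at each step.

Not relevant to the conversion: insurance — on the seller under both DAP and CIF; already in the DAP price and stays in the CIF price.
From DAP to CIF, the seller no longer bears: destination terminal, delivery.
CIF price = 185526.50 − 343.29 − 1083.14 = 184100.07

CIF price: AUD 184100.07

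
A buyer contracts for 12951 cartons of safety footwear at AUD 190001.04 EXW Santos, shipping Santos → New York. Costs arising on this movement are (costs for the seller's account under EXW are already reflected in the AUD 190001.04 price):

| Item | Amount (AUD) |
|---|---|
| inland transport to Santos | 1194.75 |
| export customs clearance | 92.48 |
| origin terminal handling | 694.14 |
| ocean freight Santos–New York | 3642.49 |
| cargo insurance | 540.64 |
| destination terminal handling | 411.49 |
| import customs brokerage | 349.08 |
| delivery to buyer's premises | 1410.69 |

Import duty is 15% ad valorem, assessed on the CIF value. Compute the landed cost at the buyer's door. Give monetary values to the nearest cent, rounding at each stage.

EXW: the seller makes goods available at their premises; the buyer bears all onward costs.
CIF value = EXW price + inland to port + export clearance + origin terminal + freight + insurance = 190001.04 + 1194.75 + 92.48 + 694.14 + 3642.49 + 540.64 = 196165.54
Import duty = 196165.54 × 15% = 29424.83
Buyer bears: inland to port 1194.75 + export clearance 92.48 + origin terminal 694.14 + freight 3642.49 + insurance 540.64 + destination terminal 411.49 + brokerage 349.08 + delivery 1410.69 + duty 29424.83 = 37760.59
Landed cost = invoice 190001.04 + 37760.59 = 227761.63

Total landed cost: AUD 227761.63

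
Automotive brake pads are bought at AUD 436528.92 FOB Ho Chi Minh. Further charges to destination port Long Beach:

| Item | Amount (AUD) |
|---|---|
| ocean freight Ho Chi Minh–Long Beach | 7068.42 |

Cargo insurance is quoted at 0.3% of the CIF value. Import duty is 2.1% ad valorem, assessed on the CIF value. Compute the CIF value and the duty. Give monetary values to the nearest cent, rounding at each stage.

CIF value: AUD 444932.14; import duty: AUD 9343.57

Let C be the CIF value. C = FOB price + freight + 0.3% × C
C − 0.3% × C = 436528.92 + 7068.42
0.997 × C = 443597.34
C = 443597.34 / 0.997 = 444932.14
Insurance premium = 0.3% × 444932.14 = 1334.80
Import duty = 444932.14 × 2.1% = 9343.57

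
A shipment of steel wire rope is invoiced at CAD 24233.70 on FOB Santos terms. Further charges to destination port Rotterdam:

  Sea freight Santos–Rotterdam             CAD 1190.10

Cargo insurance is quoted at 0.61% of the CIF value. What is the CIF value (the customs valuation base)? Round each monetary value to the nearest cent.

CIF value: CAD 25579.84

Let C be the CIF value. C = FOB price + freight + 0.61% × C
C − 0.61% × C = 24233.70 + 1190.10
0.9939 × C = 25423.80
C = 25423.80 / 0.9939 = 25579.84
Insurance premium = 0.61% × 25579.84 = 156.04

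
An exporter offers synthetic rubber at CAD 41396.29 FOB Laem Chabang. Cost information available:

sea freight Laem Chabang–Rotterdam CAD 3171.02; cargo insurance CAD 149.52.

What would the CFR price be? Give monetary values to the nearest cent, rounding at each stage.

Not relevant to the conversion: insurance — on the buyer under both terms; not part of either seller's price.
From FOB to CFR, the seller additionally bears: freight.
CFR price = 41396.29 + 3171.02 = 44567.31

CFR price: CAD 44567.31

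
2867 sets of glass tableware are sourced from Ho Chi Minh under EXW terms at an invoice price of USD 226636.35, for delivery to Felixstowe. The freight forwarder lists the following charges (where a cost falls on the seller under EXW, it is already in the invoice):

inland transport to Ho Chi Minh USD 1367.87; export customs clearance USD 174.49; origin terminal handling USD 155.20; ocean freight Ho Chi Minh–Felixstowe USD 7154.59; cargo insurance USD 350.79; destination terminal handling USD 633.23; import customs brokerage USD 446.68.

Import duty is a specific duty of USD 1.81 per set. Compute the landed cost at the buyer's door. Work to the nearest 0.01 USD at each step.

Total landed cost: USD 242108.47

EXW: the seller makes goods available at their premises; the buyer bears all onward costs.
CIF value = EXW price + inland to port + export clearance + origin terminal + freight + insurance = 226636.35 + 1367.87 + 174.49 + 155.20 + 7154.59 + 350.79 = 235839.29
Import duty = 2867 × 1.81 = 5189.27
Buyer bears: inland to port 1367.87 + export clearance 174.49 + origin terminal 155.20 + freight 7154.59 + insurance 350.79 + destination terminal 633.23 + brokerage 446.68 + duty 5189.27 = 15472.12
Landed cost = invoice 226636.35 + 15472.12 = 242108.47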